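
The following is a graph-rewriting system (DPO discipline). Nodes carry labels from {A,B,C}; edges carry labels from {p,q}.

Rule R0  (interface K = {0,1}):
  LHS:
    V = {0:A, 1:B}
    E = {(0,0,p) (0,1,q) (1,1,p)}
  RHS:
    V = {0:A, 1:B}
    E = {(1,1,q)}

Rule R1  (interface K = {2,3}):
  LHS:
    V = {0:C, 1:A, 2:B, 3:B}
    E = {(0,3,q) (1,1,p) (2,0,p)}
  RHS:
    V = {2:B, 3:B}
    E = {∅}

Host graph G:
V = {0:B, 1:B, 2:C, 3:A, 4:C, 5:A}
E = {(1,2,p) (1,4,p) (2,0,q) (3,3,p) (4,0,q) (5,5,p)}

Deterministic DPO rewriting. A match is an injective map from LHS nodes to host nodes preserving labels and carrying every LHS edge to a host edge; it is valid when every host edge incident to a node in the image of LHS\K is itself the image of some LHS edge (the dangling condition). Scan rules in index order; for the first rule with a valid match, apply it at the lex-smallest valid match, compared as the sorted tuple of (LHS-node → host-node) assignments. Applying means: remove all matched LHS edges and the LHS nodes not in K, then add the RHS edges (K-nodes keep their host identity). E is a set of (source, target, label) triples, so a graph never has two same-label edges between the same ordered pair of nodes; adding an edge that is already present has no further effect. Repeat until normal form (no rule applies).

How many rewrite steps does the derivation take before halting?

start.  V:6 E:6  edges: 1-p->2 1-p->4 2-q->0 3-p->3 4-q->0 5-p->5
1. fire R1 via {0↦2, 1↦3, 2↦1, 3↦0}  →  V:4 E:3  edges: 1-p->4 4-q->0 5-p->5
2. fire R1 via {0↦4, 1↦5, 2↦1, 3↦0}  →  V:2 E:0  edges: ∅
normal form: no rule applies after step 2

Answer: 2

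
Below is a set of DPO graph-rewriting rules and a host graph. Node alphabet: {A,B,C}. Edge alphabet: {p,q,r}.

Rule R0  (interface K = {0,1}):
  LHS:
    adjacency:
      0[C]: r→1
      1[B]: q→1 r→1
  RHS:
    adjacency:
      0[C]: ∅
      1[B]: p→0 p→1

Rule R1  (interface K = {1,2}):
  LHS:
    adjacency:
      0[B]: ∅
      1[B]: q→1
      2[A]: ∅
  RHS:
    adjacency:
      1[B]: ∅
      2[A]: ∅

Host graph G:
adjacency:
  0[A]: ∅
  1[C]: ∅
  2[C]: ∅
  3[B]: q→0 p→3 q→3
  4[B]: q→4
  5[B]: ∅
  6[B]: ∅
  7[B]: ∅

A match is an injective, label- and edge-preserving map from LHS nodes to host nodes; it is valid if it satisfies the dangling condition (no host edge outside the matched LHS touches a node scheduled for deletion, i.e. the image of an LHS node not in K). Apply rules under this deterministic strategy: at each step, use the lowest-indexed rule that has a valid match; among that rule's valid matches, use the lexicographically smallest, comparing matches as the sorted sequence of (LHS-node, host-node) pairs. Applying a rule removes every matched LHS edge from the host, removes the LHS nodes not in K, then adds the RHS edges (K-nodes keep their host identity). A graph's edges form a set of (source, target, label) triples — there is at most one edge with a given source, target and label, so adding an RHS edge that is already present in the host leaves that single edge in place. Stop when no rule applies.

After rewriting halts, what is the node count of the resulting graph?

start.  V:8 E:4  edges: 3-q->0 3-p->3 3-q->3 4-q->4
1. fire R1 via {0↦5, 1↦3, 2↦0}  →  V:7 E:3  edges: 3-q->0 3-p->3 4-q->4
2. fire R1 via {0↦6, 1↦4, 2↦0}  →  V:6 E:2  edges: 3-q->0 3-p->3
halt: no rule applies after step 2
NF nodes: {0:A, 1:C, 2:C, 3:B, 4:B, 7:B}

Answer: 6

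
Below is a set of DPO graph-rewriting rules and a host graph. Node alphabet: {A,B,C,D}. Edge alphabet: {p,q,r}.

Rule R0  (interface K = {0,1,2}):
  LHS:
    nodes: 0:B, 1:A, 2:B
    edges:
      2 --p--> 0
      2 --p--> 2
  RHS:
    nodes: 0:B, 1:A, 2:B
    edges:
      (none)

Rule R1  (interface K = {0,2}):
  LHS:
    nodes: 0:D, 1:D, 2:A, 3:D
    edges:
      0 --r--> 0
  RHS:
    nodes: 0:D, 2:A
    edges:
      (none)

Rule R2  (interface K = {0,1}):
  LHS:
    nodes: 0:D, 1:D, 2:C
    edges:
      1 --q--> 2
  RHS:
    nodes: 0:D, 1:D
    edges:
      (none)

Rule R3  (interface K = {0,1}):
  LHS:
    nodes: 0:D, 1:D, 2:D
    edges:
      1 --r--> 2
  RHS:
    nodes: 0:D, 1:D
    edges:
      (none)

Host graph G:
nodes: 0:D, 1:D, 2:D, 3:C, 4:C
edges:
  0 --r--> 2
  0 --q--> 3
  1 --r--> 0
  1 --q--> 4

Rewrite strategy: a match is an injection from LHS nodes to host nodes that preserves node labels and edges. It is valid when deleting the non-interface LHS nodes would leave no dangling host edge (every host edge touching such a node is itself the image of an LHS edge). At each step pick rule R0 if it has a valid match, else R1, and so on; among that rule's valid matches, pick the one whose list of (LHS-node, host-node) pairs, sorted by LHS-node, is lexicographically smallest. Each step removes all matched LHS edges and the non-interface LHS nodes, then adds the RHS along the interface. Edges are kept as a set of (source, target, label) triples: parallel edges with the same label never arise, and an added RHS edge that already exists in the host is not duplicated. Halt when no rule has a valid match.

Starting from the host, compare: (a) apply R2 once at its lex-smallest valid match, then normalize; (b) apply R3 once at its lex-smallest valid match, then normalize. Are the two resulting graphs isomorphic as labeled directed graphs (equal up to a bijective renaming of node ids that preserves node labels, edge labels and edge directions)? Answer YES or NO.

branch R2-first: apply at {0↦0, 1↦1, 2↦4} → |E|=3, then 2 more step(s) → NF |V|=2 |E|=1 V={0:D, 1:D} E=1-r->0
branch R3-first: apply at {0↦1, 1↦0, 2↦2} → |E|=3, then 2 more step(s) → NF |V|=2 |E|=1 V={0:D, 1:D} E=1-r->0
graphs isomorphic (equal up to label-preserving node renaming)

Answer: YES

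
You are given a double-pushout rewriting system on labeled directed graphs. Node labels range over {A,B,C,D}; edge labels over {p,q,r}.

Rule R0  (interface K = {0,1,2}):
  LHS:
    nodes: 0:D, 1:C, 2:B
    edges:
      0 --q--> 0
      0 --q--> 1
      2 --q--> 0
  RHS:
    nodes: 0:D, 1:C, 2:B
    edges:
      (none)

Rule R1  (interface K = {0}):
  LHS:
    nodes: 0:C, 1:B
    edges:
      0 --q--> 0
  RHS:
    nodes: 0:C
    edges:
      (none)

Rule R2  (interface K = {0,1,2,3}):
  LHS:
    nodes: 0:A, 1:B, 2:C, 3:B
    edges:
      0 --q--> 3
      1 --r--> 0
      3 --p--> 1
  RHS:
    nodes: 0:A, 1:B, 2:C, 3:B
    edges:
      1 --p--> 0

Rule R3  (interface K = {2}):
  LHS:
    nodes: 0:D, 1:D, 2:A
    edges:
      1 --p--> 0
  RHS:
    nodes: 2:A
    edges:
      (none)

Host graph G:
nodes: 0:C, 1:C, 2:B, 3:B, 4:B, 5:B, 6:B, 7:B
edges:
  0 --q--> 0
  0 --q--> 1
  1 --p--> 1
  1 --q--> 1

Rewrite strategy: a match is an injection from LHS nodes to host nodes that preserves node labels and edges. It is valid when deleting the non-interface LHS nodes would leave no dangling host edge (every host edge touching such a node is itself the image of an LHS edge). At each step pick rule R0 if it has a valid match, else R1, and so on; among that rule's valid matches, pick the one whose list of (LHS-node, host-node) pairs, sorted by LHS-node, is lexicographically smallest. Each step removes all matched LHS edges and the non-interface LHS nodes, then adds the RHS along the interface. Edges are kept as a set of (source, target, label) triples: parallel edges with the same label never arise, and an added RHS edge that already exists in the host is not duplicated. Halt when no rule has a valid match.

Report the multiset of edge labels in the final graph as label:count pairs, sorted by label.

initial: |V|=8 |E|=4  E = 0-q->0 0-q->1 1-p->1 1-q->1
step 1: apply R1 at {0↦0, 1↦2}  → |V|=7 |E|=3  E = 0-q->1 1-p->1 1-q->1
step 2: apply R1 at {0↦1, 1↦3}  → |V|=6 |E|=2  E = 0-q->1 1-p->1
final graph: no rule applies after step 2
NF edges: [(0, 1, 'q'), (1, 1, 'p')]

Answer: p:1 q:1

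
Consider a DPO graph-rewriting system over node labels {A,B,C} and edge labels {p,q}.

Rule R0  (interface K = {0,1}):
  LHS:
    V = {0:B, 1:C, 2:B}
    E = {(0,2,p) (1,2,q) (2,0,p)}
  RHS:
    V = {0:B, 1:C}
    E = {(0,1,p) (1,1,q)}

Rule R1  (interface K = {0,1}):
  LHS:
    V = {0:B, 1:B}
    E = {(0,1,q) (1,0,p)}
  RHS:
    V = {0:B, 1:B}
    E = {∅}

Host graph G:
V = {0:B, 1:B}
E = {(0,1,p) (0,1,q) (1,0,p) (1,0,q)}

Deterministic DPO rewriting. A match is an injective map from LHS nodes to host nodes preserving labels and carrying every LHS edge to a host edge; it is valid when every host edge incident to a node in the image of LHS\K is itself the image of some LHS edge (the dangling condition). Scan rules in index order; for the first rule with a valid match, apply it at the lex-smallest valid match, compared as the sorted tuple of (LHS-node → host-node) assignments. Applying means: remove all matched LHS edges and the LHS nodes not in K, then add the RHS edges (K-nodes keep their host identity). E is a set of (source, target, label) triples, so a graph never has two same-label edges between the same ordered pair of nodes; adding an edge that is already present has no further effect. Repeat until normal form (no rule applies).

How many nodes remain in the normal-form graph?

Answer: 2

Rewrite trace:
start.  V:2 E:4  edges: 0-p->1 0-q->1 1-p->0 1-q->0
1. fire R1 via {0↦0, 1↦1}  →  V:2 E:2  edges: 0-p->1 1-q->0
2. fire R1 via {0↦1, 1↦0}  →  V:2 E:0  edges: ∅
final graph: no rule applies after step 2
NF nodes: {0:B, 1:B}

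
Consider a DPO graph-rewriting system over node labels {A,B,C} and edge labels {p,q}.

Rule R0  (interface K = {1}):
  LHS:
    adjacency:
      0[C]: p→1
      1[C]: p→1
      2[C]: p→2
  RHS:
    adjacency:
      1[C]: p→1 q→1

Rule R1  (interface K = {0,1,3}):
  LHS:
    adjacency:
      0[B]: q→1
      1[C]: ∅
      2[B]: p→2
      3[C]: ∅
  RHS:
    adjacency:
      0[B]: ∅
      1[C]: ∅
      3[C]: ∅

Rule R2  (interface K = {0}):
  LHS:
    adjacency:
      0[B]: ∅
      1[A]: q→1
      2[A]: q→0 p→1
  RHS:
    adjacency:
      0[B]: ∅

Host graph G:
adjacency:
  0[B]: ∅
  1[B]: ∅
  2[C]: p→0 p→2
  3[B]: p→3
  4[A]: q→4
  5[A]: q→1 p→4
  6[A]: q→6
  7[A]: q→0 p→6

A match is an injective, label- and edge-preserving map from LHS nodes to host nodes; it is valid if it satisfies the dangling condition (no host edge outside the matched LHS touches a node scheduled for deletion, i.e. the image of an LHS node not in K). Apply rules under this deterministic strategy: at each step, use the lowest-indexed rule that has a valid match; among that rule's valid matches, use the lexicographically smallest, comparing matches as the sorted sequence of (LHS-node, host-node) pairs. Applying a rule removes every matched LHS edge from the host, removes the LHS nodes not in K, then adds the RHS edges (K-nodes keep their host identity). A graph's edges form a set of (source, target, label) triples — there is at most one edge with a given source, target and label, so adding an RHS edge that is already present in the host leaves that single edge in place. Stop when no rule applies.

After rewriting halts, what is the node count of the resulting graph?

Answer: 4

Derivation:
start.  V:8 E:9  edges: 2-p->0 2-p->2 3-p->3 4-q->4 5-q->1 5-p->4 6-q->6 7-q->0 7-p->6
1. fire R2 via {0↦0, 1↦6, 2↦7}  →  V:6 E:6  edges: 2-p->0 2-p->2 3-p->3 4-q->4 5-q->1 5-p->4
2. fire R2 via {0↦1, 1↦4, 2↦5}  →  V:4 E:3  edges: 2-p->0 2-p->2 3-p->3
halt: no rule applies after step 2
NF nodes: {0:B, 1:B, 2:C, 3:B}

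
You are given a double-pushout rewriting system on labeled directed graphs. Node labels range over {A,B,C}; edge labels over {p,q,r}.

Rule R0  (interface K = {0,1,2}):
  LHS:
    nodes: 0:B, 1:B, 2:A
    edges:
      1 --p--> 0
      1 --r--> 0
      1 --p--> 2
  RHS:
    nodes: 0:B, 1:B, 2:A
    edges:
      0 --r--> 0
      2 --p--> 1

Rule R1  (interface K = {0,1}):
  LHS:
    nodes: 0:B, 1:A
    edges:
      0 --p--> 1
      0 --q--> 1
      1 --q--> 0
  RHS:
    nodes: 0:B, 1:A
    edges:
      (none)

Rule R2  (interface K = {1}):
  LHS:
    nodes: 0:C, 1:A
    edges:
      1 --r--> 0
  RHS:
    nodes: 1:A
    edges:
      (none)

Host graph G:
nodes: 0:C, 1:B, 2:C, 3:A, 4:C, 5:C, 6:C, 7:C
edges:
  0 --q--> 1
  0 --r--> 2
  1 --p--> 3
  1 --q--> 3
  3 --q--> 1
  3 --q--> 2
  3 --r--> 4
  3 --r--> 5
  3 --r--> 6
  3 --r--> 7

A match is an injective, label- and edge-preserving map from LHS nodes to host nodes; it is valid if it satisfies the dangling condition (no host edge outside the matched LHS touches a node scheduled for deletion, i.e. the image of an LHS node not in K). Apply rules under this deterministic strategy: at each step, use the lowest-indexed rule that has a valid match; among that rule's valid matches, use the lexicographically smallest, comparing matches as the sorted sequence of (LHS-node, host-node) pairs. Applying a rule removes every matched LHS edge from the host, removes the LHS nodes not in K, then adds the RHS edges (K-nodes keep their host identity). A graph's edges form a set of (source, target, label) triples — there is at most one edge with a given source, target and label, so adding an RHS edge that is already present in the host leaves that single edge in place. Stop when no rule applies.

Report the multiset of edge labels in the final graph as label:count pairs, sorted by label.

[0] host  ⇒  8 nodes, 10 edges  {0-q->1 0-r->2 1-p->3 1-q->3 3-q->1 3-q->2 3-r->4 3-r->5 3-r->6 3-r->7}
[1] R1 @ {0↦1, 1↦3}  ⇒  8 nodes, 7 edges  {0-q->1 0-r->2 3-q->2 3-r->4 3-r->5 3-r->6 3-r->7}
[2] R2 @ {0↦4, 1↦3}  ⇒  7 nodes, 6 edges  {0-q->1 0-r->2 3-q->2 3-r->5 3-r->6 3-r->7}
[3] R2 @ {0↦5, 1↦3}  ⇒  6 nodes, 5 edges  {0-q->1 0-r->2 3-q->2 3-r->6 3-r->7}
[4] R2 @ {0↦6, 1↦3}  ⇒  5 nodes, 4 edges  {0-q->1 0-r->2 3-q->2 3-r->7}
[5] R2 @ {0↦7, 1↦3}  ⇒  4 nodes, 3 edges  {0-q->1 0-r->2 3-q->2}
normal form: no rule applies after step 5
NF edges: [(0, 1, 'q'), (0, 2, 'r'), (3, 2, 'q')]

Answer: q:2 r:1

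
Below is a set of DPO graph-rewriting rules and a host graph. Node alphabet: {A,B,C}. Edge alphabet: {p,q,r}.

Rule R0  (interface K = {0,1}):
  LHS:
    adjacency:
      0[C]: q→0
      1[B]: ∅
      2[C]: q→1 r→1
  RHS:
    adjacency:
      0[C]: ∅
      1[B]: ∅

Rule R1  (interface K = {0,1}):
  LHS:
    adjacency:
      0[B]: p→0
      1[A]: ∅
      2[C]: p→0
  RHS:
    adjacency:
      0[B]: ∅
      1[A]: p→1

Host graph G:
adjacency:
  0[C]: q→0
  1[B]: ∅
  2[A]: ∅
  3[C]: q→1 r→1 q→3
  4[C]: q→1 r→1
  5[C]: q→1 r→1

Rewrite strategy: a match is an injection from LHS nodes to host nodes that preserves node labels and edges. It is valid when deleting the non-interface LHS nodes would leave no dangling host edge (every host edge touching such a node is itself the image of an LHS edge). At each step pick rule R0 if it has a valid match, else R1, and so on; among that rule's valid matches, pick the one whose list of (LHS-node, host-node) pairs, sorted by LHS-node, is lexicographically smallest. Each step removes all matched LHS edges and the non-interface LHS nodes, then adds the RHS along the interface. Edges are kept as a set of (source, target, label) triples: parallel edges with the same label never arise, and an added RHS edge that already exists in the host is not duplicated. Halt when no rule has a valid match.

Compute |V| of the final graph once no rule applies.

Answer: 4

Rewrite trace:
[0] host  ⇒  6 nodes, 8 edges  {0-q->0 3-q->1 3-r->1 3-q->3 4-q->1 4-r->1 5-q->1 5-r->1}
[1] R0 @ {0↦0, 1↦1, 2↦4}  ⇒  5 nodes, 5 edges  {3-q->1 3-r->1 3-q->3 5-q->1 5-r->1}
[2] R0 @ {0↦3, 1↦1, 2↦5}  ⇒  4 nodes, 2 edges  {3-q->1 3-r->1}
final graph: no rule applies after step 2
NF nodes: {0:C, 1:B, 2:A, 3:C}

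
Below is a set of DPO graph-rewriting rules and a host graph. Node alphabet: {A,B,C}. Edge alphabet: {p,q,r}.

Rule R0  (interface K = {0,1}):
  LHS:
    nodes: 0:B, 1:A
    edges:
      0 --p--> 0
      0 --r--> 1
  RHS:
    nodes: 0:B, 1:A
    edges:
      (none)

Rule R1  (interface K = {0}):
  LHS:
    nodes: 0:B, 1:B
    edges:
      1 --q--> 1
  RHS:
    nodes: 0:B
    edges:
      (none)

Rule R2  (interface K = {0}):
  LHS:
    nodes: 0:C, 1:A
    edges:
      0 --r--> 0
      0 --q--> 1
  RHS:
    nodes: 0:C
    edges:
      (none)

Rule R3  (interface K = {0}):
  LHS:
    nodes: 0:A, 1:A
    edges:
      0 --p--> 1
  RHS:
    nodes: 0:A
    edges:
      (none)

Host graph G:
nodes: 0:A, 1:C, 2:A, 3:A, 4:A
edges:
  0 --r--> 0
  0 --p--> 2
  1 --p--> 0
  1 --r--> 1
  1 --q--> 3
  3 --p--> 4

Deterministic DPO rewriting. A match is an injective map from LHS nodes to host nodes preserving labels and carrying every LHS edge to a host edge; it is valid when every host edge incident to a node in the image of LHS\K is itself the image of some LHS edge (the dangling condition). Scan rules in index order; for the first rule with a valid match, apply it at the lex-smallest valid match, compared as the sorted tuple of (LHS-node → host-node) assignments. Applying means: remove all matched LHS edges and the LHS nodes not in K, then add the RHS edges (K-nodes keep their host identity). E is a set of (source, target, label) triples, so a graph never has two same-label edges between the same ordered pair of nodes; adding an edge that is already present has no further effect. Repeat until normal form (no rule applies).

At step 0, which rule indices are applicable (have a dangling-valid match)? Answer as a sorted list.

R0: no valid match — LHS pattern not found
R1: no valid match — LHS pattern not found
R2: no valid match — 1 raw match, all fail dangling condition
R3: 2 valid matches — {0↦0, 1↦2}, {0↦3, 1↦4}

Answer: [R3]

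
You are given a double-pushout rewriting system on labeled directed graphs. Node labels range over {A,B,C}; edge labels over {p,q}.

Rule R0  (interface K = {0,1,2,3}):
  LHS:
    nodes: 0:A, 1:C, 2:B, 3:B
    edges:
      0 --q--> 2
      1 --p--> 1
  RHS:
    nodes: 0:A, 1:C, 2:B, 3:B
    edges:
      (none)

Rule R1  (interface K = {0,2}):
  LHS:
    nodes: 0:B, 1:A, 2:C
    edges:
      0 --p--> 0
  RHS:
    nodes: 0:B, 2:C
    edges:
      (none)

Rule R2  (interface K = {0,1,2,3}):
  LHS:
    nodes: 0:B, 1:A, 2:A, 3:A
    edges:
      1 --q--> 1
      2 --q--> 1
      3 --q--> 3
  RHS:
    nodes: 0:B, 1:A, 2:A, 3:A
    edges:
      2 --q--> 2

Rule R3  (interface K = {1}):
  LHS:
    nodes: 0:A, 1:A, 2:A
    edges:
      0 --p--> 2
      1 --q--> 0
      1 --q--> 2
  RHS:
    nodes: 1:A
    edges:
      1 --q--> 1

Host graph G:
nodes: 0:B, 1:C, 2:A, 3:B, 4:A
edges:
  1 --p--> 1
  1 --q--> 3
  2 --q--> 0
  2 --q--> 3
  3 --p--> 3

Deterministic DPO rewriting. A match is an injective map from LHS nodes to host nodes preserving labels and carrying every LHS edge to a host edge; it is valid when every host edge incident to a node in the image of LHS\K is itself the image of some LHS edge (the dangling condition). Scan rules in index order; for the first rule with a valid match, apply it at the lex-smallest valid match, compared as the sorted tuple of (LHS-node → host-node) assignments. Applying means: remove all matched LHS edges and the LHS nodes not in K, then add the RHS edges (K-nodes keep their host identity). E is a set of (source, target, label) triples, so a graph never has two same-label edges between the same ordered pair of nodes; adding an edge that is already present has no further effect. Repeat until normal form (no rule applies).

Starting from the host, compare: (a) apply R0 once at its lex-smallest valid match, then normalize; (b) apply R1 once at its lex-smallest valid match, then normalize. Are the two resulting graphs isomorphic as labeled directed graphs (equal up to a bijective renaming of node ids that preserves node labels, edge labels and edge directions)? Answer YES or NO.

Answer: YES

Steps:
branch R0-first: apply at {0↦2, 1↦1, 2↦0, 3↦3} → |E|=3, then 1 more step(s) → NF |V|=4 |E|=2 V={0:B, 1:C, 2:A, 3:B} E=1-q->3 2-q->3
branch R1-first: apply at {0↦3, 1↦4, 2↦1} → |E|=4, then 1 more step(s) → NF |V|=4 |E|=2 V={0:B, 1:C, 2:A, 3:B} E=1-q->3 2-q->3
graphs isomorphic (equal up to label-preserving node renaming)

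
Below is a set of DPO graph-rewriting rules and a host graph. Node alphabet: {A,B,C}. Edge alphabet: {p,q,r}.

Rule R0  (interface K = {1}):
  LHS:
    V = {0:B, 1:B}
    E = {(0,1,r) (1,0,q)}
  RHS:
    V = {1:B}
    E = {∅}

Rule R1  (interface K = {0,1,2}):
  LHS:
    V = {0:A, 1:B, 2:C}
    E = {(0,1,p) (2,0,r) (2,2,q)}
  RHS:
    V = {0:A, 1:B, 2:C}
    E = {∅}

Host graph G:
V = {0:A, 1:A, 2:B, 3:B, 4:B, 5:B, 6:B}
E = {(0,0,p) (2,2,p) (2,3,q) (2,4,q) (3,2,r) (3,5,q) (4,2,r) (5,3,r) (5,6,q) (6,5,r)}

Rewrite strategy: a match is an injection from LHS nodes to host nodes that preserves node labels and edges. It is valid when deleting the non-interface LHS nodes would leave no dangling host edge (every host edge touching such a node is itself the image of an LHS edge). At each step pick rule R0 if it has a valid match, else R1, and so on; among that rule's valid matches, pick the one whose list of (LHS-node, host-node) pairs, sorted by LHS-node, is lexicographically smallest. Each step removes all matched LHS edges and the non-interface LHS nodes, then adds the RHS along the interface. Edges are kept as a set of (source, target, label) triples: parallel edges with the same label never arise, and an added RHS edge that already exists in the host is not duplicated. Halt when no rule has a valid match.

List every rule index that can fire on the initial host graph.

R0: 2 valid matches — {0↦4, 1↦2}, {0↦6, 1↦5}
R1: no valid match — LHS pattern not found

Answer: [R0]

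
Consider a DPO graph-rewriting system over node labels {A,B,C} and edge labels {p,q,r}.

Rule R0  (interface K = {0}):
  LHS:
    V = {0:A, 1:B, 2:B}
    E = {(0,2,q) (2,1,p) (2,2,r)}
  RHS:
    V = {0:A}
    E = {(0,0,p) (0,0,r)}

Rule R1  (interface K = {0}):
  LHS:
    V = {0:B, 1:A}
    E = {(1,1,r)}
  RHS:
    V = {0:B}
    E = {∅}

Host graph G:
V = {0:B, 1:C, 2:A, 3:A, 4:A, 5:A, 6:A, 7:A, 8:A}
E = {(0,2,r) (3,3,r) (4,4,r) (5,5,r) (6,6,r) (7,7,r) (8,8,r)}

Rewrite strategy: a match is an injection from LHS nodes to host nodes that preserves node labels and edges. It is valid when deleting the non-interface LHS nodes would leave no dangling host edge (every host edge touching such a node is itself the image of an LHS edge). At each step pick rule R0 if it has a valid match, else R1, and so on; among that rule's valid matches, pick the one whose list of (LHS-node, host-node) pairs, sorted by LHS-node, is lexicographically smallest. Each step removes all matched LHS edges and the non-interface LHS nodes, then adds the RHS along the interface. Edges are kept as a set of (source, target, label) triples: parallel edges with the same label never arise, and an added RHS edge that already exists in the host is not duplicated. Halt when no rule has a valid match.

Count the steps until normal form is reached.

Answer: 6

Steps:
[0] host  ⇒  9 nodes, 7 edges  {0-r->2 3-r->3 4-r->4 5-r->5 6-r->6 7-r->7 8-r->8}
[1] R1 @ {0↦0, 1↦3}  ⇒  8 nodes, 6 edges  {0-r->2 4-r->4 5-r->5 6-r->6 7-r->7 8-r->8}
[2] R1 @ {0↦0, 1↦4}  ⇒  7 nodes, 5 edges  {0-r->2 5-r->5 6-r->6 7-r->7 8-r->8}
[3] R1 @ {0↦0, 1↦5}  ⇒  6 nodes, 4 edges  {0-r->2 6-r->6 7-r->7 8-r->8}
[4] R1 @ {0↦0, 1↦6}  ⇒  5 nodes, 3 edges  {0-r->2 7-r->7 8-r->8}
[5] R1 @ {0↦0, 1↦7}  ⇒  4 nodes, 2 edges  {0-r->2 8-r->8}
[6] R1 @ {0↦0, 1↦8}  ⇒  3 nodes, 1 edges  {0-r->2}
final graph: no rule applies after step 6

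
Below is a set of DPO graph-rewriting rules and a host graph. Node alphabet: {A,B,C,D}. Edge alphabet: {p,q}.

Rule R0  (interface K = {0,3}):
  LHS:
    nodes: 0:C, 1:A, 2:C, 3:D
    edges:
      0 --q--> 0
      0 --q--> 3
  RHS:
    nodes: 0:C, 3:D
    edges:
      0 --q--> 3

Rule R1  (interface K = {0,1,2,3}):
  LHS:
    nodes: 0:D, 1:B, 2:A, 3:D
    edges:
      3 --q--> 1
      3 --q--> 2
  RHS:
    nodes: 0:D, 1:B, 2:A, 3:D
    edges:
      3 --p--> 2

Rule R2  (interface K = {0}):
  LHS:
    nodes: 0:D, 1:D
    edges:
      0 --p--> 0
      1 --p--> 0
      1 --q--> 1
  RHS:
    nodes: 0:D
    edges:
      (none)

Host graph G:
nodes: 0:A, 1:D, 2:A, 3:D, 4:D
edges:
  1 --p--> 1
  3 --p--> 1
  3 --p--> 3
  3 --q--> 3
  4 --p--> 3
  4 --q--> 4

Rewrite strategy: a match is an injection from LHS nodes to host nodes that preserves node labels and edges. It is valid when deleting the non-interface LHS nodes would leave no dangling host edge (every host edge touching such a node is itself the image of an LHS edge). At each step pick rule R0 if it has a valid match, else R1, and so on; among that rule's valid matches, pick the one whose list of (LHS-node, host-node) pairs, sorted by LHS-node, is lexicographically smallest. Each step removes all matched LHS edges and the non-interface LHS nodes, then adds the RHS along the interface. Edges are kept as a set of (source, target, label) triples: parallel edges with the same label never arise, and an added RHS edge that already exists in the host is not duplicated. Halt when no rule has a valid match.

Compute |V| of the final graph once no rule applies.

[0] host  ⇒  5 nodes, 6 edges  {1-p->1 3-p->1 3-p->3 3-q->3 4-p->3 4-q->4}
[1] R2 @ {0↦3, 1↦4}  ⇒  4 nodes, 3 edges  {1-p->1 3-p->1 3-q->3}
[2] R2 @ {0↦1, 1↦3}  ⇒  3 nodes, 0 edges  {∅}
halt: no rule applies after step 2
NF nodes: {0:A, 1:D, 2:A}

Answer: 3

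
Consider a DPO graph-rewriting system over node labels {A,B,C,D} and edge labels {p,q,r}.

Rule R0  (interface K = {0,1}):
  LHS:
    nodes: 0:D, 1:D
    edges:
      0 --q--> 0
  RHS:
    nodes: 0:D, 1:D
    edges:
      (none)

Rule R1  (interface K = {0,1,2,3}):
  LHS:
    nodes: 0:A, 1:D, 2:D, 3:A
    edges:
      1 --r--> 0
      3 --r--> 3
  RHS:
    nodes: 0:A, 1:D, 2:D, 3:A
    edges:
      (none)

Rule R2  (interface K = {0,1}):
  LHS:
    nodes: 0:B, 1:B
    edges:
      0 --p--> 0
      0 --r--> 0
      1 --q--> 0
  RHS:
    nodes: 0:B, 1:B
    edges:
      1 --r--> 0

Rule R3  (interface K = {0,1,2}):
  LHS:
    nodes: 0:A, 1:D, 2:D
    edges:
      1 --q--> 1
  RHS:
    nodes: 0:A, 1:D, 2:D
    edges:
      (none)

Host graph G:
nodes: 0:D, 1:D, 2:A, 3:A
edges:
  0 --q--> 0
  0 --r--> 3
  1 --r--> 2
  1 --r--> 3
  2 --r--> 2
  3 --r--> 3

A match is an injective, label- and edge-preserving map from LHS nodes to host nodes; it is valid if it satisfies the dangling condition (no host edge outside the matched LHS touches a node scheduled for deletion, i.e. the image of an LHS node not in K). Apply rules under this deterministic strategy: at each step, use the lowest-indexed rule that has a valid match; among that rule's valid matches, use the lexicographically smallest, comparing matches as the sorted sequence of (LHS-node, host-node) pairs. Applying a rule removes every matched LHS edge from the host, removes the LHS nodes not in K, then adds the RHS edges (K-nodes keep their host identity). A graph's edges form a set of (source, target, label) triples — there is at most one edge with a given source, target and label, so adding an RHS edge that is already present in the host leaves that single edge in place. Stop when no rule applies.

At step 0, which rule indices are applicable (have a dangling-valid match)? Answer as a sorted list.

R0: 1 valid match — {0↦0, 1↦1}
R1: 3 valid matches — {0↦2, 1↦1, 2↦0, 3↦3}, {0↦3, 1↦0, 2↦1, 3↦2}, {0↦3, 1↦1, 2↦0, 3↦2}
R2: no valid match — LHS pattern not found
R3: 2 valid matches — {0↦2, 1↦0, 2↦1}, {0↦3, 1↦0, 2↦1}

Answer: [R0,R1,R3]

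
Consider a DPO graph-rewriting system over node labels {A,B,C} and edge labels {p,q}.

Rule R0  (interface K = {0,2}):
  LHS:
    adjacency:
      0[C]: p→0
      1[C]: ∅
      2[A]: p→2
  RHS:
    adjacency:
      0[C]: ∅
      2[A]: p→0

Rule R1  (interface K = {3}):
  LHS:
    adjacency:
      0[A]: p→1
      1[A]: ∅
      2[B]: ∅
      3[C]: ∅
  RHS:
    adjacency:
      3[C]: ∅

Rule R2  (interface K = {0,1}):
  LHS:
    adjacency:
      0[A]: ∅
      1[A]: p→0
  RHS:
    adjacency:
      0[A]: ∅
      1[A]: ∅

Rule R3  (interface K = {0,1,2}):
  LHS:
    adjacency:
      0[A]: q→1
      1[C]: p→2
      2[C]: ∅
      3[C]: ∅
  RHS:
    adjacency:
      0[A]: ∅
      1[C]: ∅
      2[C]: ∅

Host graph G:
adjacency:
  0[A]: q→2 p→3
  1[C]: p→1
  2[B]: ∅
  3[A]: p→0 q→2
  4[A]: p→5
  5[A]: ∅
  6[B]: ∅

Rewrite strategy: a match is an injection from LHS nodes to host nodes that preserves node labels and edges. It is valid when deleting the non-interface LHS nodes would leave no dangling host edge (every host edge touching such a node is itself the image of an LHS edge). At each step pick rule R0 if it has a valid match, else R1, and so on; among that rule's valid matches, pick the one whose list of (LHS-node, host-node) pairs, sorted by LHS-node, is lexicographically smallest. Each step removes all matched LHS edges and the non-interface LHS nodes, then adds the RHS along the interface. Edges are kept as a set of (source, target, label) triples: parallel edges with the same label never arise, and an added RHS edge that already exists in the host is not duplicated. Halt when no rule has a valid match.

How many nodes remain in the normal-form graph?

initial: |V|=7 |E|=6  E = 0-q->2 0-p->3 1-p->1 3-p->0 3-q->2 4-p->5
step 1: apply R1 at {0↦4, 1↦5, 2↦6, 3↦1}  → |V|=4 |E|=5  E = 0-q->2 0-p->3 1-p->1 3-p->0 3-q->2
step 2: apply R2 at {0↦0, 1↦3}  → |V|=4 |E|=4  E = 0-q->2 0-p->3 1-p->1 3-q->2
step 3: apply R2 at {0↦3, 1↦0}  → |V|=4 |E|=3  E = 0-q->2 1-p->1 3-q->2
halt: no rule applies after step 3
NF nodes: {0:A, 1:C, 2:B, 3:A}

Answer: 4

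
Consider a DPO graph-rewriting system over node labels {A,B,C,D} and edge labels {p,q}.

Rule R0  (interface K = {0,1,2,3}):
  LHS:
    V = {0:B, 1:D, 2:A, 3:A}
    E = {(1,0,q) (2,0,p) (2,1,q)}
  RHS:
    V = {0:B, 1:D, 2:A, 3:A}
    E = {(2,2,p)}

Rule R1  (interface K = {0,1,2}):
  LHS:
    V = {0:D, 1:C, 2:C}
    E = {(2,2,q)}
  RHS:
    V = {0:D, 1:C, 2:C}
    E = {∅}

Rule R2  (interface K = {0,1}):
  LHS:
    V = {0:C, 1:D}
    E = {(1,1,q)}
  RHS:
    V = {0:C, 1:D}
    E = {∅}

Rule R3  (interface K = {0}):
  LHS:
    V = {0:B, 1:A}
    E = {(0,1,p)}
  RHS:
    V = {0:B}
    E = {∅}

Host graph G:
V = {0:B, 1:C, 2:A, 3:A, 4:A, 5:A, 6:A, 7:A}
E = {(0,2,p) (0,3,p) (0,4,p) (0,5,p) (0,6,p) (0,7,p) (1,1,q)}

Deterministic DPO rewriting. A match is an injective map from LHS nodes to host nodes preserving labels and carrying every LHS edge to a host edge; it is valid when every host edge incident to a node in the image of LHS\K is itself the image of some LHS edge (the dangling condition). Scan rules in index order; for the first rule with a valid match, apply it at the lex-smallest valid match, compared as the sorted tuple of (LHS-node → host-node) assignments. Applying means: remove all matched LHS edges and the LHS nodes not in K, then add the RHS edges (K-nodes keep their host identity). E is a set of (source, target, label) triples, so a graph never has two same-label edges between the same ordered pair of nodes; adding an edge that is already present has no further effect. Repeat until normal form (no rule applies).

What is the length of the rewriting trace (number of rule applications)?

Answer: 6

Rewrite trace:
[0] host  ⇒  8 nodes, 7 edges  {0-p->2 0-p->3 0-p->4 0-p->5 0-p->6 0-p->7 1-q->1}
[1] R3 @ {0↦0, 1↦2}  ⇒  7 nodes, 6 edges  {0-p->3 0-p->4 0-p->5 0-p->6 0-p->7 1-q->1}
[2] R3 @ {0↦0, 1↦3}  ⇒  6 nodes, 5 edges  {0-p->4 0-p->5 0-p->6 0-p->7 1-q->1}
[3] R3 @ {0↦0, 1↦4}  ⇒  5 nodes, 4 edges  {0-p->5 0-p->6 0-p->7 1-q->1}
[4] R3 @ {0↦0, 1↦5}  ⇒  4 nodes, 3 edges  {0-p->6 0-p->7 1-q->1}
[5] R3 @ {0↦0, 1↦6}  ⇒  3 nodes, 2 edges  {0-p->7 1-q->1}
[6] R3 @ {0↦0, 1↦7}  ⇒  2 nodes, 1 edges  {1-q->1}
halt: no rule applies after step 6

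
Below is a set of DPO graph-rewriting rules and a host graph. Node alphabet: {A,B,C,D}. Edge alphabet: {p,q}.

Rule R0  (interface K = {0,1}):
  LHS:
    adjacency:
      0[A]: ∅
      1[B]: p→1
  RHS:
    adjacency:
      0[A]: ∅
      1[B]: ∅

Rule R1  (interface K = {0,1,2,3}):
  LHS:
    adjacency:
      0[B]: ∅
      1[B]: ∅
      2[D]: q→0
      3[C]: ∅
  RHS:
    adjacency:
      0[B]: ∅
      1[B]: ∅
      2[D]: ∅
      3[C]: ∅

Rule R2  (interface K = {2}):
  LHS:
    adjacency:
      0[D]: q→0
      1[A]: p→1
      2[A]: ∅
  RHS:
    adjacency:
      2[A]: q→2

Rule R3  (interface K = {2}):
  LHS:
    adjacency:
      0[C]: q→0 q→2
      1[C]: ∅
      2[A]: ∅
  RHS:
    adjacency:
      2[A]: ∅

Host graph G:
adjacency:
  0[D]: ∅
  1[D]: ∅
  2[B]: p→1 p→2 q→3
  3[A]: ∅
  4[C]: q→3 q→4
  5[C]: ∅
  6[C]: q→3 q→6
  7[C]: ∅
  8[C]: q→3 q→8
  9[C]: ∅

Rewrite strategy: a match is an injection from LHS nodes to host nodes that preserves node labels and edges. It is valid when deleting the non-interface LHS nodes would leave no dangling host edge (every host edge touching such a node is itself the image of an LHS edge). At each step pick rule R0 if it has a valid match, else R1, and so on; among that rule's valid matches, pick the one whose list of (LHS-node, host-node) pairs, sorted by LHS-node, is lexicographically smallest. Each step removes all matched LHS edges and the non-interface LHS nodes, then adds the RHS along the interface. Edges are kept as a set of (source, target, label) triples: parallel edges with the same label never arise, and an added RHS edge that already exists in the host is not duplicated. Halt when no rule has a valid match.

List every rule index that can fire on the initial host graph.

Answer: [R0,R3]

Rewrite trace:
R0: 1 valid match — {0↦3, 1↦2}
R1: no valid match — LHS pattern not found
R2: no valid match — LHS pattern not found
R3: 9 valid matches — {0↦4, 1↦5, 2↦3}, {0↦4, 1↦7, 2↦3}, {0↦4, 1↦9, 2↦3} (+6 more)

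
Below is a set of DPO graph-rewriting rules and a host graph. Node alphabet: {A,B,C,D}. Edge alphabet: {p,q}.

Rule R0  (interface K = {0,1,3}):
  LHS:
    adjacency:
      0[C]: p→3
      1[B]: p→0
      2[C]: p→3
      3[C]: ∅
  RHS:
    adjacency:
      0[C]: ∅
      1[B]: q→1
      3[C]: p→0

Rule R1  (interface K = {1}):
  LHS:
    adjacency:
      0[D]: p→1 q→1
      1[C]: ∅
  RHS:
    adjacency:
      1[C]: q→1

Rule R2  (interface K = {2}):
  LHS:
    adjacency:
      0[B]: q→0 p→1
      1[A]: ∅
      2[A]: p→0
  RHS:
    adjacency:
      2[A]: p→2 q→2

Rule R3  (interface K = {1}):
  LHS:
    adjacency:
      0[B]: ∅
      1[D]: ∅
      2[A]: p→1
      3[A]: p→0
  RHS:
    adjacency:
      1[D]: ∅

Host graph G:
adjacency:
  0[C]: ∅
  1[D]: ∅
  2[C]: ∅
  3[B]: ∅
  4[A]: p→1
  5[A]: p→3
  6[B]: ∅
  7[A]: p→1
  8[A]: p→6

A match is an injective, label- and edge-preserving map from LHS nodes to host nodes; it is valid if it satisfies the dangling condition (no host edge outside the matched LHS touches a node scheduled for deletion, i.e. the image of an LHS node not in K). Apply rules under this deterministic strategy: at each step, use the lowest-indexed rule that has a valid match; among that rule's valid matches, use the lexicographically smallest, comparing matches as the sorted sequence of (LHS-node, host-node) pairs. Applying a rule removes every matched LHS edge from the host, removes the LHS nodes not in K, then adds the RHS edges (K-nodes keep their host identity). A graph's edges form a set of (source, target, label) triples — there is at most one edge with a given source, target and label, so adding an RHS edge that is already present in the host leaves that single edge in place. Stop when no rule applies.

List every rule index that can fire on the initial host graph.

Answer: [R3]

Derivation:
R0: no valid match — LHS pattern not found
R1: no valid match — LHS pattern not found
R2: no valid match — LHS pattern not found
R3: 4 valid matches — {0↦3, 1↦1, 2↦4, 3↦5}, {0↦3, 1↦1, 2↦7, 3↦5}, {0↦6, 1↦1, 2↦4, 3↦8} (+1 more)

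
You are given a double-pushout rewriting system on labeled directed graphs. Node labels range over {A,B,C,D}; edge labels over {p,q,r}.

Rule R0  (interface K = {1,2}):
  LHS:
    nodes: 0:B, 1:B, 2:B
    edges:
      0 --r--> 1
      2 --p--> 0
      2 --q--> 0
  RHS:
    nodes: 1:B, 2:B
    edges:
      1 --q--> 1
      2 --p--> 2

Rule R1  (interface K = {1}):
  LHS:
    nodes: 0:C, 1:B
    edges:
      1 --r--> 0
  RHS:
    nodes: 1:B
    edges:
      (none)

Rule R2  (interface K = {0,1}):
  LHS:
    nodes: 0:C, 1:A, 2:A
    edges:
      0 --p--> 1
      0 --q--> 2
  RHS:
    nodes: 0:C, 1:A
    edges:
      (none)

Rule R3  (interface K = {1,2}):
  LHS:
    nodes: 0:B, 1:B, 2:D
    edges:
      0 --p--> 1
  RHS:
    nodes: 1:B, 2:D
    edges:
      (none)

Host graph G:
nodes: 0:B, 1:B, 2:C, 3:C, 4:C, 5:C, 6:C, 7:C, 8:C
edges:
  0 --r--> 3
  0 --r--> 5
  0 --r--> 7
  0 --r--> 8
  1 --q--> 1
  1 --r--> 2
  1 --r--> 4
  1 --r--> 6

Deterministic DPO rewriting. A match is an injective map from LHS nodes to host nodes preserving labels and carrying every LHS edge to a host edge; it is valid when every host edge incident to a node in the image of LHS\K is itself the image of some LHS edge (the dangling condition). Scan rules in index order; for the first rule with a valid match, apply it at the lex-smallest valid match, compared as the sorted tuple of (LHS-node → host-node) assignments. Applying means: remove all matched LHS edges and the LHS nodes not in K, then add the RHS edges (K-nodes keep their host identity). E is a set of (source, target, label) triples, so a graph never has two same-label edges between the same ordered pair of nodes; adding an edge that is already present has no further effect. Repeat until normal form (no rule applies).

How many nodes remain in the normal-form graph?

initial: |V|=9 |E|=8  E = 0-r->3 0-r->5 0-r->7 0-r->8 1-q->1 1-r->2 1-r->4 1-r->6
step 1: apply R1 at {0↦2, 1↦1}  → |V|=8 |E|=7  E = 0-r->3 0-r->5 0-r->7 0-r->8 1-q->1 1-r->4 1-r->6
step 2: apply R1 at {0↦3, 1↦0}  → |V|=7 |E|=6  E = 0-r->5 0-r->7 0-r->8 1-q->1 1-r->4 1-r->6
step 3: apply R1 at {0↦4, 1↦1}  → |V|=6 |E|=5  E = 0-r->5 0-r->7 0-r->8 1-q->1 1-r->6
step 4: apply R1 at {0↦5, 1↦0}  → |V|=5 |E|=4  E = 0-r->7 0-r->8 1-q->1 1-r->6
step 5: apply R1 at {0↦6, 1↦1}  → |V|=4 |E|=3  E = 0-r->7 0-r->8 1-q->1
step 6: apply R1 at {0↦7, 1↦0}  → |V|=3 |E|=2  E = 0-r->8 1-q->1
step 7: apply R1 at {0↦8, 1↦0}  → |V|=2 |E|=1  E = 1-q->1
final graph: no rule applies after step 7
NF nodes: {0:B, 1:B}

Answer: 2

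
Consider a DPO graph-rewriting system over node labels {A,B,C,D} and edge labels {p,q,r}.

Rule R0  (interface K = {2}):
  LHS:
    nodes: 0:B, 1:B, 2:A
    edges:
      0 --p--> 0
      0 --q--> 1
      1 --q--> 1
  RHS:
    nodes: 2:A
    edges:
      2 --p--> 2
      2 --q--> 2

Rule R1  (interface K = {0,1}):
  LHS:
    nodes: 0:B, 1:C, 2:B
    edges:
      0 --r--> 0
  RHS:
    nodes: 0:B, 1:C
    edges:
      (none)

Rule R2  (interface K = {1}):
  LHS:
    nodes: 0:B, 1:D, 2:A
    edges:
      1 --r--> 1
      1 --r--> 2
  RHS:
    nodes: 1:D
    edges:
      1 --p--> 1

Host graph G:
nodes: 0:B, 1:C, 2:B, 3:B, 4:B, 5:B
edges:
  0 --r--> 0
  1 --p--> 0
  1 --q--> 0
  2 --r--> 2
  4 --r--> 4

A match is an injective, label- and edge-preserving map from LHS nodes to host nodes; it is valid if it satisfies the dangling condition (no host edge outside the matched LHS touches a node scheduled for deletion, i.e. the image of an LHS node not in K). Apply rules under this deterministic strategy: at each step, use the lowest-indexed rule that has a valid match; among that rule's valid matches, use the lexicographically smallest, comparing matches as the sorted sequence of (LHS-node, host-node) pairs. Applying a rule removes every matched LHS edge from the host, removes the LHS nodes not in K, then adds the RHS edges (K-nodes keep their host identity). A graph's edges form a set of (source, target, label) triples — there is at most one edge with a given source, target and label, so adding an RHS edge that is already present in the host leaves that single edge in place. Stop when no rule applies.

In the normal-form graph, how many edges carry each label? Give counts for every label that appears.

Answer: p:1 q:1

Rewrite trace:
initial: |V|=6 |E|=5  E = 0-r->0 1-p->0 1-q->0 2-r->2 4-r->4
step 1: apply R1 at {0↦0, 1↦1, 2↦3}  → |V|=5 |E|=4  E = 1-p->0 1-q->0 2-r->2 4-r->4
step 2: apply R1 at {0↦2, 1↦1, 2↦5}  → |V|=4 |E|=3  E = 1-p->0 1-q->0 4-r->4
step 3: apply R1 at {0↦4, 1↦1, 2↦2}  → |V|=3 |E|=2  E = 1-p->0 1-q->0
halt: no rule applies after step 3
NF edges: [(1, 0, 'p'), (1, 0, 'q')]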